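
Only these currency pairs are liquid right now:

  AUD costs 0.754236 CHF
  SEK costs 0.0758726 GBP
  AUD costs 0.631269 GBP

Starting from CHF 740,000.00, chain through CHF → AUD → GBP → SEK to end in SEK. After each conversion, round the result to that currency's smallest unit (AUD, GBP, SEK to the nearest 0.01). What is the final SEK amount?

SEK 8,163,078.24

CHF 740,000.00 ÷ 0.754236 = AUD 981,125.27
AUD 981,125.27 × 0.631269 = GBP 619,353.97
GBP 619,353.97 ÷ 0.0758726 = SEK 8,163,078.24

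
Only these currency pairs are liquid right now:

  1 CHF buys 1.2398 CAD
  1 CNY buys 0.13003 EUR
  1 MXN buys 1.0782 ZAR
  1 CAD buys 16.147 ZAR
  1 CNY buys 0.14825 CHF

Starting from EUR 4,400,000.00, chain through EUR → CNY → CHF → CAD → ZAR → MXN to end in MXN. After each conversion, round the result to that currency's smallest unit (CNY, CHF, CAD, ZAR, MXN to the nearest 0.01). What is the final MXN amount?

MXN 93,142,516.24

EUR 4,400,000.00 ÷ 0.13003 = CNY 33,838,345.00
CNY 33,838,345.00 × 0.14825 = CHF 5,016,534.65
CHF 5,016,534.65 × 1.2398 = CAD 6,219,499.66
CAD 6,219,499.66 × 16.147 = ZAR 100,426,261.01
ZAR 100,426,261.01 ÷ 1.0782 = MXN 93,142,516.24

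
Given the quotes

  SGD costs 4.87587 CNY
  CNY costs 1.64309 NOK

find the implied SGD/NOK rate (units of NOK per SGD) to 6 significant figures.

SGD/NOK = 8.01149

1 SGD × 4.87587 = 4.87587 CNY
4.87587 CNY × 1.64309 = 8.01149 NOK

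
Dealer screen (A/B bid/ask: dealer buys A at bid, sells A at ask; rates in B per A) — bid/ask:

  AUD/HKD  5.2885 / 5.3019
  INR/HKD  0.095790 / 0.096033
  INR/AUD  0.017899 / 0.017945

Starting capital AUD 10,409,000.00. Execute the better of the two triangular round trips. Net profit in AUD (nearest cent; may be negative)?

Best loop AUD → INR → HKD → AUD:
AUD 10,409,000.00 ÷ 0.017945 (buy INR at ask) = INR 580,050,153.25
INR 580,050,153.25 × 0.095790 (sell INR at bid) = HKD 55,563,004.18
HKD 55,563,004.18 ÷ 5.3019 (buy AUD at ask) = AUD 10,479,828.77

Net profit: AUD 70,828.77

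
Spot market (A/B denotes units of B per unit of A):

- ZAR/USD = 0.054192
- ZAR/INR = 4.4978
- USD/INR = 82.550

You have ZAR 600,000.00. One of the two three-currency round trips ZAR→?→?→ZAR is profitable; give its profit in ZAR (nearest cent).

Profitable loop is ZAR → INR → USD → ZAR:
ZAR 600,000.00 × 4.4978 = INR 2,698,680.00
INR 2,698,680.00 ÷ 82.550 = USD 32,691.46
USD 32,691.46 ÷ 0.054192 = ZAR 603,252.50
Profit = ZAR 603,252.50 − ZAR 600,000.00

Profit: ZAR 3,252.50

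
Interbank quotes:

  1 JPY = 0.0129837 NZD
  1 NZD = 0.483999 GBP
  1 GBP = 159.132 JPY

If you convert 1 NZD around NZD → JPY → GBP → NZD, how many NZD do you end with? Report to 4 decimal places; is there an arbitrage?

1.0000 (no arbitrage)

Around NZD → JPY → GBP → NZD: 1 ÷ 0.0129837 ÷ 159.132 ÷ 0.483999 = 0.999999
Product ≈ 1 (deviation 0.000%, within rounding noise).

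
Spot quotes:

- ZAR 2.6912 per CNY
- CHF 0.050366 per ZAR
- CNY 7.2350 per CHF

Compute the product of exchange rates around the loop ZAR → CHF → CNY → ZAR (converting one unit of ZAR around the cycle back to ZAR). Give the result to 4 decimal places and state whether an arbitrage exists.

0.9807 (arbitrage exists)

Around ZAR → CHF → CNY → ZAR: 1 × 0.050366 × 7.2350 × 2.6912 = 0.980668
Product < 1; profitable direction is ZAR → CNY → CHF → ZAR.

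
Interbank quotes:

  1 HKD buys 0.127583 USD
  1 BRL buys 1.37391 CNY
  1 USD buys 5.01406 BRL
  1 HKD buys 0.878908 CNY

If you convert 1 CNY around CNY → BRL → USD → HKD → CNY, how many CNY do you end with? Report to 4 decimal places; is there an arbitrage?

Around CNY → BRL → USD → HKD → CNY: 1 ÷ 1.37391 ÷ 5.01406 ÷ 0.127583 × 0.878908 = 1.000006
Product ≈ 1 (deviation 0.001%, within rounding noise).

1.0000 (no arbitrage)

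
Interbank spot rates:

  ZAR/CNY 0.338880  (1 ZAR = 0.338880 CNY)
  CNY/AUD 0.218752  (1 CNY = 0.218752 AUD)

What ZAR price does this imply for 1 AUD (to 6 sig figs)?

AUD/ZAR = 13.4897

1 AUD ÷ 0.218752 = 4.57139 CNY
4.57139 CNY ÷ 0.338880 = 13.4897 ZAR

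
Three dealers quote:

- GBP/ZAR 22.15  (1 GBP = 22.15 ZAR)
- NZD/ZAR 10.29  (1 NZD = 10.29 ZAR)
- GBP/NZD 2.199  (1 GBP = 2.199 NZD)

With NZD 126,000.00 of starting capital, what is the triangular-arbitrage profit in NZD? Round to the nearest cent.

Profitable loop is NZD → ZAR → GBP → NZD:
NZD 126,000.00 × 10.29 = ZAR 1,296,540.00
ZAR 1,296,540.00 ÷ 22.15 = GBP 58,534.54
GBP 58,534.54 × 2.199 = NZD 128,717.45
Profit = NZD 128,717.45 − NZD 126,000.00

Profit: NZD 2,717.45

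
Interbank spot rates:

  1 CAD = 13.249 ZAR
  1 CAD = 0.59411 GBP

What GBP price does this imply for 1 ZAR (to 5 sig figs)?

ZAR/GBP = 0.044842

1 ZAR ÷ 13.249 = 0.0754774 CAD
0.0754774 CAD × 0.59411 = 0.0448419 GBP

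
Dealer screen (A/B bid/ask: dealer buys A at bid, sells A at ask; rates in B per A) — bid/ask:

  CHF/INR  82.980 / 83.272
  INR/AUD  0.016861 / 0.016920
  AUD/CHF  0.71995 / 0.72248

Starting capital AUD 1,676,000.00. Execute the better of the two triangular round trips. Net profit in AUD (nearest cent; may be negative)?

Best loop AUD → CHF → INR → AUD:
AUD 1,676,000.00 × 0.71995 (sell AUD at bid) = CHF 1,206,636.20
CHF 1,206,636.20 × 82.980 (sell CHF at bid) = INR 100,126,671.88
INR 100,126,671.88 × 0.016861 (sell INR at bid) = AUD 1,688,235.81

Net profit: AUD 12,235.81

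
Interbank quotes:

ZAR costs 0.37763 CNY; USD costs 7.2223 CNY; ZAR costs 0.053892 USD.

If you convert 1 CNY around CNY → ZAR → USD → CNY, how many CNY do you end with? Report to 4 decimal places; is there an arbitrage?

1.0307 (arbitrage exists)

Around CNY → ZAR → USD → CNY: 1 ÷ 0.37763 × 0.053892 × 7.2223 = 1.030703
Product > 1; profitable direction is CNY → ZAR → USD → CNY.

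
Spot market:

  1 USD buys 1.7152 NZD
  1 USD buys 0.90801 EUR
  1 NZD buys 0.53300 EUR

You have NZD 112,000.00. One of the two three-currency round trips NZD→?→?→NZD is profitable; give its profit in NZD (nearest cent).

Profit: NZD 763.71

Profitable loop is NZD → EUR → USD → NZD:
NZD 112,000.00 × 0.53300 = EUR 59,696.00
EUR 59,696.00 ÷ 0.90801 = USD 65,743.77
USD 65,743.77 × 1.7152 = NZD 112,763.71
Profit = NZD 112,763.71 − NZD 112,000.00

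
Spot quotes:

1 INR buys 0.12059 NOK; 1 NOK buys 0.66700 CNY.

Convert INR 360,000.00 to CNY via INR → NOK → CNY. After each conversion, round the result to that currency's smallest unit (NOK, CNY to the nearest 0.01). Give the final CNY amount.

INR 360,000.00 × 0.12059 = NOK 43,412.40
NOK 43,412.40 × 0.66700 = CNY 28,956.07

CNY 28,956.07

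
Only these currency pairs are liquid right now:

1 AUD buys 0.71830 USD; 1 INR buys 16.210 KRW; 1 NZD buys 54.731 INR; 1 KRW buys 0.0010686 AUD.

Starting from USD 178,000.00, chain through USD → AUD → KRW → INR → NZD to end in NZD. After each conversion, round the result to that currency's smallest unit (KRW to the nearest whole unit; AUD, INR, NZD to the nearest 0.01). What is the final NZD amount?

NZD 261,386.14

USD 178,000.00 ÷ 0.71830 = AUD 247,807.32
AUD 247,807.32 ÷ 0.0010686 = KRW 231,899,045
KRW 231,899,045 ÷ 16.210 = INR 14,305,925.05
INR 14,305,925.05 ÷ 54.731 = NZD 261,386.14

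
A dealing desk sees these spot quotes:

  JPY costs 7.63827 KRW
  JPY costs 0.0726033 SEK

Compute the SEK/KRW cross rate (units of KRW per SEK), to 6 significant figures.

SEK/KRW = 105.206

1 SEK ÷ 0.0726033 = 13.7735 JPY
13.7735 JPY × 7.63827 = 105.206 KRW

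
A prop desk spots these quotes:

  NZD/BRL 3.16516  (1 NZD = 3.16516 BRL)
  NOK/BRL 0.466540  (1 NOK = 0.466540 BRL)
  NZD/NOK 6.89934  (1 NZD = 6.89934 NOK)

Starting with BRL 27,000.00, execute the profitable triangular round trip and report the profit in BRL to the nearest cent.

Profit: BRL 457.72

Profitable loop is BRL → NZD → NOK → BRL:
BRL 27,000.00 ÷ 3.16516 = NZD 8,530.37
NZD 8,530.37 × 6.89934 = NOK 58,853.95
NOK 58,853.95 × 0.466540 = BRL 27,457.72
Profit = BRL 27,457.72 − BRL 27,000.00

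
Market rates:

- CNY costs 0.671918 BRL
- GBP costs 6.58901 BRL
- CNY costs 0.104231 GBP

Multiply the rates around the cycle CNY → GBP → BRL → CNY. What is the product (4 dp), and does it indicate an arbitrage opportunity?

1.0221 (arbitrage exists)

Around CNY → GBP → BRL → CNY: 1 × 0.104231 × 6.58901 ÷ 0.671918 = 1.022117
Product > 1; profitable direction is CNY → GBP → BRL → CNY.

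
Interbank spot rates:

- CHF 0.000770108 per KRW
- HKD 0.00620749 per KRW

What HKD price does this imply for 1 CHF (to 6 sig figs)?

CHF/HKD = 8.06054

1 CHF ÷ 0.000770108 = 1298.52 KRW
1298.52 KRW × 0.00620749 = 8.06054 HKD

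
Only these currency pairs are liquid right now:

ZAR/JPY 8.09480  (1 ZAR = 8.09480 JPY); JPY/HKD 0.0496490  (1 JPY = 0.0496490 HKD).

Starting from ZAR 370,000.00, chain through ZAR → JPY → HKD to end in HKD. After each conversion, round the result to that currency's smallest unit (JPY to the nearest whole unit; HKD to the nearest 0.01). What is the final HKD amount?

ZAR 370,000.00 × 8.09480 = JPY 2,995,076
JPY 2,995,076 × 0.0496490 = HKD 148,702.53

HKD 148,702.53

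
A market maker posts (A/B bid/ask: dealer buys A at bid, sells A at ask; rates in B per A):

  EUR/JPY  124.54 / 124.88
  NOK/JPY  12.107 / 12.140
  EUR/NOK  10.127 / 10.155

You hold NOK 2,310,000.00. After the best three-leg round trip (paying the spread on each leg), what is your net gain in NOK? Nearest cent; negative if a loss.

Best loop NOK → EUR → JPY → NOK:
NOK 2,310,000.00 ÷ 10.155 (buy EUR at ask) = EUR 227,474.15
EUR 227,474.15 × 124.54 (sell EUR at bid) = JPY 28,329,631
JPY 28,329,631 ÷ 12.140 (buy NOK at ask) = NOK 2,333,577.49

Net profit: NOK 23,577.49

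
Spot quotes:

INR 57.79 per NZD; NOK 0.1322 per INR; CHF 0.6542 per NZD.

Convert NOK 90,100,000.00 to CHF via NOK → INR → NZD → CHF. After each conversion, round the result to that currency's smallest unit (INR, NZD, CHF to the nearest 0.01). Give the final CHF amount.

CHF 7,715,270.93

NOK 90,100,000.00 ÷ 0.1322 = INR 681,543,116.49
INR 681,543,116.49 ÷ 57.79 = NZD 11,793,443.79
NZD 11,793,443.79 × 0.6542 = CHF 7,715,270.93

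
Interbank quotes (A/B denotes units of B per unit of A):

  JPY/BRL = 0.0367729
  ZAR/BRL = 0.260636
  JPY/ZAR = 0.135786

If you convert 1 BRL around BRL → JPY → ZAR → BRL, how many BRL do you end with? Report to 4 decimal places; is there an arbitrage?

Around BRL → JPY → ZAR → BRL: 1 ÷ 0.0367729 × 0.135786 × 0.260636 = 0.962413
Product < 1; profitable direction is BRL → ZAR → JPY → BRL.

0.9624 (arbitrage exists)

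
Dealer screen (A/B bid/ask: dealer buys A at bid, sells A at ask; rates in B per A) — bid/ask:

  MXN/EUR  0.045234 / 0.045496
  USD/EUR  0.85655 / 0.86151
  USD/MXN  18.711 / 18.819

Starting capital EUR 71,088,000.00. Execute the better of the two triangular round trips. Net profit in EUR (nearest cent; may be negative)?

Best loop EUR → MXN → USD → EUR:
EUR 71,088,000.00 ÷ 0.045496 (buy MXN at ask) = MXN 1,562,510,989.98
MXN 1,562,510,989.98 ÷ 18.819 (buy USD at ask) = USD 83,028,375.05
USD 83,028,375.05 × 0.85655 (sell USD at bid) = EUR 71,117,954.65

Net profit: EUR 29,954.65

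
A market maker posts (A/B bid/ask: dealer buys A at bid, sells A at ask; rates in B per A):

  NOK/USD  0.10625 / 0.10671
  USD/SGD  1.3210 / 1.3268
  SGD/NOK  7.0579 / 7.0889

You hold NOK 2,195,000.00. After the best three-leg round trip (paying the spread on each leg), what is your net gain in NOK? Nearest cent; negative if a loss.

Best loop NOK → SGD → USD → NOK:
NOK 2,195,000.00 ÷ 7.0889 (buy SGD at ask) = SGD 309,639.01
SGD 309,639.01 ÷ 1.3268 (buy USD at ask) = USD 233,372.79
USD 233,372.79 ÷ 0.10671 (buy NOK at ask) = NOK 2,186,981.41

Net result: NOK -8,018.59 (no profitable arbitrage after spreads)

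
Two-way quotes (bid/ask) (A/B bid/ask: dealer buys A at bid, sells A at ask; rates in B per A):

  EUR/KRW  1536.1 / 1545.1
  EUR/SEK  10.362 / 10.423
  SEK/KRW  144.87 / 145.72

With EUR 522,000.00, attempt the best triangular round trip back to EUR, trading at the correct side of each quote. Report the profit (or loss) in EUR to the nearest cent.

Net profit: EUR 5,932.13

Best loop EUR → KRW → SEK → EUR:
EUR 522,000.00 × 1536.1 (sell EUR at bid) = KRW 801,844,200
KRW 801,844,200 ÷ 145.72 (buy SEK at ask) = SEK 5,502,636.56
SEK 5,502,636.56 ÷ 10.423 (buy EUR at ask) = EUR 527,932.13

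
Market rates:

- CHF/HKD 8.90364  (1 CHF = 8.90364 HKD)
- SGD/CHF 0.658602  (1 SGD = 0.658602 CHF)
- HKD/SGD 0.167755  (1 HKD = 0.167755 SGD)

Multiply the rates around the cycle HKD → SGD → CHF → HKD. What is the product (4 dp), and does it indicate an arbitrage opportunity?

Around HKD → SGD → CHF → HKD: 1 × 0.167755 × 0.658602 × 8.90364 = 0.983708
Product < 1; profitable direction is HKD → CHF → SGD → HKD.

0.9837 (arbitrage exists)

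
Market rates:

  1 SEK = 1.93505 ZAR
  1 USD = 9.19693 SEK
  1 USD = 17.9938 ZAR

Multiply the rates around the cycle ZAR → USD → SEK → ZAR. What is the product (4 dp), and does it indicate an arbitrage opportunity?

Around ZAR → USD → SEK → ZAR: 1 ÷ 17.9938 × 9.19693 × 1.93505 = 0.989036
Product < 1; profitable direction is ZAR → SEK → USD → ZAR.

0.9890 (arbitrage exists)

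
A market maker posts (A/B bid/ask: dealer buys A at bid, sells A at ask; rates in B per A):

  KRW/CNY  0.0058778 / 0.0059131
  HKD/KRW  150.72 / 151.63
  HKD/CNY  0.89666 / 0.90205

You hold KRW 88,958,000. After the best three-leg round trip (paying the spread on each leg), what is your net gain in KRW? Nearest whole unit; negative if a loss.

Net profit: KRW 5,620

Best loop KRW → HKD → CNY → KRW:
KRW 88,958,000 ÷ 151.63 (buy HKD at ask) = HKD 586,678.10
HKD 586,678.10 × 0.89666 (sell HKD at bid) = CNY 526,050.78
CNY 526,050.78 ÷ 0.0059131 (buy KRW at ask) = KRW 88,963,620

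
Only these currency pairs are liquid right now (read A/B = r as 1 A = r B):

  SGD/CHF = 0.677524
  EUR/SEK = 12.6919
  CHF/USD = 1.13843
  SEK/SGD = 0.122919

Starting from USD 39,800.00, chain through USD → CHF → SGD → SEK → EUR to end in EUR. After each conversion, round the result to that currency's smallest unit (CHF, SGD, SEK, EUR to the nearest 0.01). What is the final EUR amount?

USD 39,800.00 ÷ 1.13843 = CHF 34,960.43
CHF 34,960.43 ÷ 0.677524 = SGD 51,600.28
SGD 51,600.28 ÷ 0.122919 = SEK 419,790.92
SEK 419,790.92 ÷ 12.6919 = EUR 33,075.50

EUR 33,075.50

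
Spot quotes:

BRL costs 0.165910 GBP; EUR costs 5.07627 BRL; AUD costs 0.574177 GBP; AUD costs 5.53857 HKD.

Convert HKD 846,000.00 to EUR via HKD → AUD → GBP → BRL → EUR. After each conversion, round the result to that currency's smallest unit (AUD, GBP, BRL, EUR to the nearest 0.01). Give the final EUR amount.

HKD 846,000.00 ÷ 5.53857 = AUD 152,747.01
AUD 152,747.01 × 0.574177 = GBP 87,703.82
GBP 87,703.82 ÷ 0.165910 = BRL 528,622.87
BRL 528,622.87 ÷ 5.07627 = EUR 104,136.08

EUR 104,136.08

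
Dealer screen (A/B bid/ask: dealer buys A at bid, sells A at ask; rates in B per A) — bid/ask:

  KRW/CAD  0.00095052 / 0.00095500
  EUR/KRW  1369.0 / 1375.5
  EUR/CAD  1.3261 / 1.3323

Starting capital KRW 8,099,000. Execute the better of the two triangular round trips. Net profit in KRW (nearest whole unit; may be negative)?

Net profit: KRW 77,053

Best loop KRW → EUR → CAD → KRW:
KRW 8,099,000 ÷ 1375.5 (buy EUR at ask) = EUR 5,888.04
EUR 5,888.04 × 1.3261 (sell EUR at bid) = CAD 7,808.13
CAD 7,808.13 ÷ 0.00095500 (buy KRW at ask) = KRW 8,176,053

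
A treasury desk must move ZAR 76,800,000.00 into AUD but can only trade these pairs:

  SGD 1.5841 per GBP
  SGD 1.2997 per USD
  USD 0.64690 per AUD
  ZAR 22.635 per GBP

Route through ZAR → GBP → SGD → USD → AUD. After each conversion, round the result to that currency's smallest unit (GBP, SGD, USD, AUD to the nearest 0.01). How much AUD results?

ZAR 76,800,000.00 ÷ 22.635 = GBP 3,392,975.48
GBP 3,392,975.48 × 1.5841 = SGD 5,374,812.46
SGD 5,374,812.46 ÷ 1.2997 = USD 4,135,425.45
USD 4,135,425.45 ÷ 0.64690 = AUD 6,392,681.17

AUD 6,392,681.17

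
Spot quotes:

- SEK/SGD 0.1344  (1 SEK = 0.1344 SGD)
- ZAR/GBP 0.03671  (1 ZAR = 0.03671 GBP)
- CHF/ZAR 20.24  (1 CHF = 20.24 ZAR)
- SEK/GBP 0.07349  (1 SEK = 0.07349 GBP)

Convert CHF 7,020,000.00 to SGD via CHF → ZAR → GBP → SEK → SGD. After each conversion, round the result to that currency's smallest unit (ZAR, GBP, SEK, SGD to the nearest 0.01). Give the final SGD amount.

CHF 7,020,000.00 × 20.24 = ZAR 142,084,800.00
ZAR 142,084,800.00 × 0.03671 = GBP 5,215,933.01
GBP 5,215,933.01 ÷ 0.07349 = SEK 70,974,731.39
SEK 70,974,731.39 × 0.1344 = SGD 9,539,003.90

SGD 9,539,003.90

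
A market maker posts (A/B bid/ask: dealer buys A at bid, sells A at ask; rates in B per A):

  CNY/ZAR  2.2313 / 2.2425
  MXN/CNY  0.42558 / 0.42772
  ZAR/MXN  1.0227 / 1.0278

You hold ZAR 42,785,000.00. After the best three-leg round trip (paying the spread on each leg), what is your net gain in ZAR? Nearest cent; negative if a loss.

Best loop ZAR → CNY → MXN → ZAR:
ZAR 42,785,000.00 ÷ 2.2425 (buy CNY at ask) = CNY 19,079,152.73
CNY 19,079,152.73 ÷ 0.42772 (buy MXN at ask) = MXN 44,606,641.57
MXN 44,606,641.57 ÷ 1.0278 (buy ZAR at ask) = ZAR 43,400,118.28

Net profit: ZAR 615,118.28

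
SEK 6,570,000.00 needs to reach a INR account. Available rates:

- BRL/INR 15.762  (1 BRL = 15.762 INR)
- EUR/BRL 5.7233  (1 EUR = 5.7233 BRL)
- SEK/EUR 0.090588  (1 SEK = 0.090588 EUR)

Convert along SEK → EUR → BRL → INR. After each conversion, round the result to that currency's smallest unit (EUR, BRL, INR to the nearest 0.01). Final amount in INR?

INR 53,690,058.20

SEK 6,570,000.00 × 0.090588 = EUR 595,163.16
EUR 595,163.16 × 5.7233 = BRL 3,406,297.31
BRL 3,406,297.31 × 15.762 = INR 53,690,058.20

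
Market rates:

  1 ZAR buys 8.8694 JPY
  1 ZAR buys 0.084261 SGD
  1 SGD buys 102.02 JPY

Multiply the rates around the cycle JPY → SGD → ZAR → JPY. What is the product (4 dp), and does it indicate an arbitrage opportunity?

1.0318 (arbitrage exists)

Around JPY → SGD → ZAR → JPY: 1 ÷ 102.02 ÷ 0.084261 × 8.8694 = 1.031769
Product > 1; profitable direction is JPY → SGD → ZAR → JPY.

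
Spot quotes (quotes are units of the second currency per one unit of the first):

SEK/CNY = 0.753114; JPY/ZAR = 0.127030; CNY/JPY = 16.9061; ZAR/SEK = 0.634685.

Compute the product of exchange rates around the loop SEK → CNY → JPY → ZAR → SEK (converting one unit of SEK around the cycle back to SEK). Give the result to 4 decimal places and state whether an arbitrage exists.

Around SEK → CNY → JPY → ZAR → SEK: 1 × 0.753114 × 16.9061 × 0.127030 × 0.634685 = 1.026523
Product > 1; profitable direction is SEK → CNY → JPY → ZAR → SEK.

1.0265 (arbitrage exists)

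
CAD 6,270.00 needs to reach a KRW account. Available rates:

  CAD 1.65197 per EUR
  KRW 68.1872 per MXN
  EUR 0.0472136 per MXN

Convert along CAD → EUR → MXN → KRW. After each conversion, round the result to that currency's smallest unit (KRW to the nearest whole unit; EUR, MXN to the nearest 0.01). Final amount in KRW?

CAD 6,270.00 ÷ 1.65197 = EUR 3,795.47
EUR 3,795.47 ÷ 0.0472136 = MXN 80,389.34
MXN 80,389.34 × 68.1872 = KRW 5,481,524

KRW 5,481,524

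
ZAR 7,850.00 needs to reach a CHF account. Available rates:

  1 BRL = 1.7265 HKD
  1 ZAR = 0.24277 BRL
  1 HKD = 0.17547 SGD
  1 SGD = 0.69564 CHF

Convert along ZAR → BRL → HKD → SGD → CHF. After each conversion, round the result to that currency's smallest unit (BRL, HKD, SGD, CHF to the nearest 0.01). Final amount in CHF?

ZAR 7,850.00 × 0.24277 = BRL 1,905.74
BRL 1,905.74 × 1.7265 = HKD 3,290.26
HKD 3,290.26 × 0.17547 = SGD 577.34
SGD 577.34 × 0.69564 = CHF 401.62

CHF 401.62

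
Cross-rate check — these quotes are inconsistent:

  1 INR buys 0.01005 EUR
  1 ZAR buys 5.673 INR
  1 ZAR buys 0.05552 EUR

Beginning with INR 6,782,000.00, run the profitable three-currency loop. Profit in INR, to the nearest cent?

Profitable loop is INR → EUR → ZAR → INR:
INR 6,782,000.00 × 0.01005 = EUR 68,159.10
EUR 68,159.10 ÷ 0.05552 = ZAR 1,227,649.50
ZAR 1,227,649.50 × 5.673 = INR 6,964,455.59
Profit = INR 6,964,455.59 − INR 6,782,000.00

Profit: INR 182,455.59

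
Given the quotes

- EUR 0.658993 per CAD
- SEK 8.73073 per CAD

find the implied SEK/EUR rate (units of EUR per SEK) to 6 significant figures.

1 SEK ÷ 8.73073 = 0.114538 CAD
0.114538 CAD × 0.658993 = 0.0754797 EUR

SEK/EUR = 0.0754797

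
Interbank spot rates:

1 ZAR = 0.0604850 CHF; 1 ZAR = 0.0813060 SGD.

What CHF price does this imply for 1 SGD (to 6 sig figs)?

SGD/CHF = 0.743918

1 SGD ÷ 0.0813060 = 12.2992 ZAR
12.2992 ZAR × 0.0604850 = 0.743918 CHF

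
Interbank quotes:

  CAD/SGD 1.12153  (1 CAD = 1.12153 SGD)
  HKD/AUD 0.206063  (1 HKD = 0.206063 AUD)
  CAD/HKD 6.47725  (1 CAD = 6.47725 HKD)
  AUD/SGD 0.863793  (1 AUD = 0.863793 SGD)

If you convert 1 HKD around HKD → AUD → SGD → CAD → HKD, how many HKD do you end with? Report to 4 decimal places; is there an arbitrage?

1.0280 (arbitrage exists)

Around HKD → AUD → SGD → CAD → HKD: 1 × 0.206063 × 0.863793 ÷ 1.12153 × 6.47725 = 1.027991
Product > 1; profitable direction is HKD → AUD → SGD → CAD → HKD.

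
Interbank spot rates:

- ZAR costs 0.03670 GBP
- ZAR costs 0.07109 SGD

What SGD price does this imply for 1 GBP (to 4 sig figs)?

GBP/SGD = 1.937

1 GBP ÷ 0.03670 = 27.248 ZAR
27.248 ZAR × 0.07109 = 1.93706 SGD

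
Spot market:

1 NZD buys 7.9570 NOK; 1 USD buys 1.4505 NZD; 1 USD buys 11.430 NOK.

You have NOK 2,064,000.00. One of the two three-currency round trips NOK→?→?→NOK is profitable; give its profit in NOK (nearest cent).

Profitable loop is NOK → USD → NZD → NOK:
NOK 2,064,000.00 ÷ 11.430 = USD 180,577.43
USD 180,577.43 × 1.4505 = NZD 261,927.56
NZD 261,927.56 × 7.9570 = NOK 2,084,157.59
Profit = NOK 2,084,157.59 − NOK 2,064,000.00

Profit: NOK 20,157.59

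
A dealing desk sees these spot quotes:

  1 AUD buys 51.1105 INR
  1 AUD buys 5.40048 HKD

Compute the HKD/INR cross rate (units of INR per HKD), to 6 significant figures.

HKD/INR = 9.46407

1 HKD ÷ 5.40048 = 0.185169 AUD
0.185169 AUD × 51.1105 = 9.46407 INR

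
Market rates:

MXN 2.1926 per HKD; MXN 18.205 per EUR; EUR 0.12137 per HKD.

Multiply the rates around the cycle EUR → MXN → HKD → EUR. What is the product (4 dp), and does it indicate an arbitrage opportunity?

Around EUR → MXN → HKD → EUR: 1 × 18.205 ÷ 2.1926 × 0.12137 = 1.007726
Product > 1; profitable direction is EUR → MXN → HKD → EUR.

1.0077 (arbitrage exists)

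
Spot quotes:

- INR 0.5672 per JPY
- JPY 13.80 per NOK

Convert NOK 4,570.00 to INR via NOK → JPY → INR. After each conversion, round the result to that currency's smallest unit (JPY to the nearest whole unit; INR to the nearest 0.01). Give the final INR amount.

NOK 4,570.00 × 13.80 = JPY 63,066
JPY 63,066 × 0.5672 = INR 35,771.04

INR 35,771.04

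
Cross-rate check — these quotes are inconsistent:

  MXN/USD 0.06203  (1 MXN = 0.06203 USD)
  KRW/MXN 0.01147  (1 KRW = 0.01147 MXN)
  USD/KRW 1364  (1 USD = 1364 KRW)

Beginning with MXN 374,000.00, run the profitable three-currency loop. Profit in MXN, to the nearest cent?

Profit: MXN 11,382.54

Profitable loop is MXN → KRW → USD → MXN:
MXN 374,000.00 ÷ 0.01147 = KRW 32,606,800
KRW 32,606,800 ÷ 1364 = USD 23,905.28
USD 23,905.28 ÷ 0.06203 = MXN 385,382.54
Profit = MXN 385,382.54 − MXN 374,000.00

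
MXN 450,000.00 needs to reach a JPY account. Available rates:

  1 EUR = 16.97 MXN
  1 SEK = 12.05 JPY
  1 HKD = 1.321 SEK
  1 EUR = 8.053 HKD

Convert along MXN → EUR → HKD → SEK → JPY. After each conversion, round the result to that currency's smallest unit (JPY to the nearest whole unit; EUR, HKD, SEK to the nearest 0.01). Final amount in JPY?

JPY 3,399,211

MXN 450,000.00 ÷ 16.97 = EUR 26,517.38
EUR 26,517.38 × 8.053 = HKD 213,544.46
HKD 213,544.46 × 1.321 = SEK 282,092.23
SEK 282,092.23 × 12.05 = JPY 3,399,211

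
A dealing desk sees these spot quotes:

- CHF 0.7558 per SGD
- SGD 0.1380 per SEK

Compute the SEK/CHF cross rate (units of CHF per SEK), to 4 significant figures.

1 SEK × 0.1380 = 0.138 SGD
0.138 SGD × 0.7558 = 0.1043 CHF

SEK/CHF = 0.1043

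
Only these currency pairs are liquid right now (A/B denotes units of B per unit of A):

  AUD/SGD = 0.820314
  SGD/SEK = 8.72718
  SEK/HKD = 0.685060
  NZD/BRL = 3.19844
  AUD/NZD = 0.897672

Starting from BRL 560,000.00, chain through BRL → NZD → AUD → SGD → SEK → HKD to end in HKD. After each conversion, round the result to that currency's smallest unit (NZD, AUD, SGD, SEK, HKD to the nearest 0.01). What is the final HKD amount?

BRL 560,000.00 ÷ 3.19844 = NZD 175,085.35
NZD 175,085.35 ÷ 0.897672 = AUD 195,043.79
AUD 195,043.79 × 0.820314 = SGD 159,997.15
SGD 159,997.15 × 8.72718 = SEK 1,396,323.93
SEK 1,396,323.93 × 0.685060 = HKD 956,565.67

HKD 956,565.67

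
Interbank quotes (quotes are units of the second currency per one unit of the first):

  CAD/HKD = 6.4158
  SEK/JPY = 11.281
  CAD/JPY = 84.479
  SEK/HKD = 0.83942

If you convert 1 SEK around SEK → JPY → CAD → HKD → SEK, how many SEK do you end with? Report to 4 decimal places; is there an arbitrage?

1.0206 (arbitrage exists)

Around SEK → JPY → CAD → HKD → SEK: 1 × 11.281 ÷ 84.479 × 6.4158 ÷ 0.83942 = 1.020635
Product > 1; profitable direction is SEK → JPY → CAD → HKD → SEK.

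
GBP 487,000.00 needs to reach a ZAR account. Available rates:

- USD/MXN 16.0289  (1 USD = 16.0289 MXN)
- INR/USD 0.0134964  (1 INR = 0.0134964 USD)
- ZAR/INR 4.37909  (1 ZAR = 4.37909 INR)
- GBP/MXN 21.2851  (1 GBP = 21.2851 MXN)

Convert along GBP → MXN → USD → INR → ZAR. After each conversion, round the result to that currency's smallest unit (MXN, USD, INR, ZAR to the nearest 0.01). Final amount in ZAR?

ZAR 10,942,060.74

GBP 487,000.00 × 21.2851 = MXN 10,365,843.70
MXN 10,365,843.70 ÷ 16.0289 = USD 646,697.13
USD 646,697.13 ÷ 0.0134964 = INR 47,916,268.78
INR 47,916,268.78 ÷ 4.37909 = ZAR 10,942,060.74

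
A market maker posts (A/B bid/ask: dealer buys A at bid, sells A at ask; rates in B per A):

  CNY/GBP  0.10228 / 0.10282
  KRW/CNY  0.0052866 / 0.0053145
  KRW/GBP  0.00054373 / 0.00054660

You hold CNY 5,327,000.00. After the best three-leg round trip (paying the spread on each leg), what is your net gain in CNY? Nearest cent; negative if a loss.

Net result: CNY -26,388.41 (no profitable arbitrage after spreads)

Best loop CNY → KRW → GBP → CNY:
CNY 5,327,000.00 ÷ 0.0053145 (buy KRW at ask) = KRW 1,002,352,056
KRW 1,002,352,056 × 0.00054373 (sell KRW at bid) = GBP 545,008.88
GBP 545,008.88 ÷ 0.10282 (buy CNY at ask) = CNY 5,300,611.59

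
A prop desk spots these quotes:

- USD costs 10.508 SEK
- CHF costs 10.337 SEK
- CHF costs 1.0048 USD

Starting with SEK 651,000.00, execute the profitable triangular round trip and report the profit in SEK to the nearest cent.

Profitable loop is SEK → CHF → USD → SEK:
SEK 651,000.00 ÷ 10.337 = CHF 62,977.65
CHF 62,977.65 × 1.0048 = USD 63,279.95
USD 63,279.95 × 10.508 = SEK 664,945.67
Profit = SEK 664,945.67 − SEK 651,000.00

Profit: SEK 13,945.67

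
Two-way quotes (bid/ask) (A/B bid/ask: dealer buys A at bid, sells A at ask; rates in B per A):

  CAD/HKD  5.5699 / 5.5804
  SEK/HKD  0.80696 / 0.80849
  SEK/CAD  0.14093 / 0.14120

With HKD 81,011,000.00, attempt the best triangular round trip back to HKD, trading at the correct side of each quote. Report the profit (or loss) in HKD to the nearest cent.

Best loop HKD → CAD → SEK → HKD:
HKD 81,011,000.00 ÷ 5.5804 (buy CAD at ask) = CAD 14,517,059.71
CAD 14,517,059.71 ÷ 0.14120 (buy SEK at ask) = SEK 102,812,037.60
SEK 102,812,037.60 × 0.80696 (sell SEK at bid) = HKD 82,965,201.86

Net profit: HKD 1,954,201.86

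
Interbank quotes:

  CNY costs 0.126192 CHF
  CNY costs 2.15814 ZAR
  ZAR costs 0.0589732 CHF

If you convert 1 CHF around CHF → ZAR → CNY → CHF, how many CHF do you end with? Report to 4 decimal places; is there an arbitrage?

Around CHF → ZAR → CNY → CHF: 1 ÷ 0.0589732 ÷ 2.15814 × 0.126192 = 0.991511
Product < 1; profitable direction is CHF → CNY → ZAR → CHF.

0.9915 (arbitrage exists)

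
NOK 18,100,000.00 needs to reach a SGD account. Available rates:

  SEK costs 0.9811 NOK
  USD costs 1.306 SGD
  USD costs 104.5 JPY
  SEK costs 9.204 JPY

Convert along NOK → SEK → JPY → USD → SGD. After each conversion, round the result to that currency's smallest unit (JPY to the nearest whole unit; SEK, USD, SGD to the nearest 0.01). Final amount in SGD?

NOK 18,100,000.00 ÷ 0.9811 = SEK 18,448,680.05
SEK 18,448,680.05 × 9.204 = JPY 169,801,651
JPY 169,801,651 ÷ 104.5 = USD 1,624,896.18
USD 1,624,896.18 × 1.306 = SGD 2,122,114.41

SGD 2,122,114.41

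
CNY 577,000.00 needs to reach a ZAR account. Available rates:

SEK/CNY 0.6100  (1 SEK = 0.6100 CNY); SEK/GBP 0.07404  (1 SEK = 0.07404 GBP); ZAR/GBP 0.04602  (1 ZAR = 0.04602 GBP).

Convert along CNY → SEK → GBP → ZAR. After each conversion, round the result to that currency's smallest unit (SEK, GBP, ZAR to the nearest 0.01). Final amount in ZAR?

CNY 577,000.00 ÷ 0.6100 = SEK 945,901.64
SEK 945,901.64 × 0.07404 = GBP 70,034.56
GBP 70,034.56 ÷ 0.04602 = ZAR 1,521,828.77

ZAR 1,521,828.77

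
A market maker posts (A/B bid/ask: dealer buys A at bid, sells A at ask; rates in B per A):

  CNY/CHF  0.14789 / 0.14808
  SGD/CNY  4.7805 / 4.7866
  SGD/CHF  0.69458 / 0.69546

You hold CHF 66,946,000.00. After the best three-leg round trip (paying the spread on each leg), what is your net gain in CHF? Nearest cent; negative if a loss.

Net profit: CHF 1,109,716.15

Best loop CHF → SGD → CNY → CHF:
CHF 66,946,000.00 ÷ 0.69546 (buy SGD at ask) = SGD 96,261,467.23
SGD 96,261,467.23 × 4.7805 (sell SGD at bid) = CNY 460,177,944.09
CNY 460,177,944.09 × 0.14789 (sell CNY at bid) = CHF 68,055,716.15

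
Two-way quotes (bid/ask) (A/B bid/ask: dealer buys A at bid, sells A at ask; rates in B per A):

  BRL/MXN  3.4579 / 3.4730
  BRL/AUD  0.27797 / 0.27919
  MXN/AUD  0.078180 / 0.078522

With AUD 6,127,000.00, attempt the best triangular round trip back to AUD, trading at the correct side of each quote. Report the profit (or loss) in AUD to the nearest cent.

Net profit: AUD 118,247.75

Best loop AUD → MXN → BRL → AUD:
AUD 6,127,000.00 ÷ 0.078522 (buy MXN at ask) = MXN 78,029,087.39
MXN 78,029,087.39 ÷ 3.4730 (buy BRL at ask) = BRL 22,467,344.48
BRL 22,467,344.48 × 0.27797 (sell BRL at bid) = AUD 6,245,247.75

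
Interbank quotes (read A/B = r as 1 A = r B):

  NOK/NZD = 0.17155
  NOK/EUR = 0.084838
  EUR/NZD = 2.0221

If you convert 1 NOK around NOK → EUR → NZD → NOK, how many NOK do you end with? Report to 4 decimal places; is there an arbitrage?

Around NOK → EUR → NZD → NOK: 1 × 0.084838 × 2.0221 ÷ 0.17155 = 1.000005
Product ≈ 1 (deviation 0.001%, within rounding noise).

1.0000 (no arbitrage)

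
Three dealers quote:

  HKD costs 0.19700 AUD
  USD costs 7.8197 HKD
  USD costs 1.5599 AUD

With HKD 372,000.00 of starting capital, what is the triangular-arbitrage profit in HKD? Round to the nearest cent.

Profit: HKD 4,689.38

Profitable loop is HKD → USD → AUD → HKD:
HKD 372,000.00 ÷ 7.8197 = USD 47,572.16
USD 47,572.16 × 1.5599 = AUD 74,207.81
AUD 74,207.81 ÷ 0.19700 = HKD 376,689.38
Profit = HKD 376,689.38 − HKD 372,000.00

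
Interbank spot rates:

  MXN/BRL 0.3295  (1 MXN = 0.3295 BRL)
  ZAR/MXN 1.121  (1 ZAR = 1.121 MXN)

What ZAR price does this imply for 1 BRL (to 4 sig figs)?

BRL/ZAR = 2.707

1 BRL ÷ 0.3295 = 3.0349 MXN
3.0349 MXN ÷ 1.121 = 2.70732 ZAR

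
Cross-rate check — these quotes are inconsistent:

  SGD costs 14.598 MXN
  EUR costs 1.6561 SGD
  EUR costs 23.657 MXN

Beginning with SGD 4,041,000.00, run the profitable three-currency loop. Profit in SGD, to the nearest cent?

Profitable loop is SGD → MXN → EUR → SGD:
SGD 4,041,000.00 × 14.598 = MXN 58,990,518.00
MXN 58,990,518.00 ÷ 23.657 = EUR 2,493,575.60
EUR 2,493,575.60 × 1.6561 = SGD 4,129,610.55
Profit = SGD 4,129,610.55 − SGD 4,041,000.00

Profit: SGD 88,610.55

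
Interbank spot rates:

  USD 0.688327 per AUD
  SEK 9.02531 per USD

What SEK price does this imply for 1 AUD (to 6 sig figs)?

AUD/SEK = 6.21236

1 AUD × 0.688327 = 0.688327 USD
0.688327 USD × 9.02531 = 6.21236 SEK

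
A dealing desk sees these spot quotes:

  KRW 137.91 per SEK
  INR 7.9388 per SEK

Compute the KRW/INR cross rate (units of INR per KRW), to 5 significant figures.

KRW/INR = 0.057565

1 KRW ÷ 137.91 = 0.00725111 SEK
0.00725111 SEK × 7.9388 = 0.0575651 INR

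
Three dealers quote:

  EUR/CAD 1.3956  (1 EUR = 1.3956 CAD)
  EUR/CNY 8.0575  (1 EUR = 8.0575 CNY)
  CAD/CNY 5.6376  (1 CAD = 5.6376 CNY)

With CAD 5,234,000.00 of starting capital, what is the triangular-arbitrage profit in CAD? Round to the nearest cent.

Profitable loop is CAD → EUR → CNY → CAD:
CAD 5,234,000.00 ÷ 1.3956 = EUR 3,750,358.27
EUR 3,750,358.27 × 8.0575 = CNY 30,218,511.75
CNY 30,218,511.75 ÷ 5.6376 = CAD 5,360,173.08
Profit = CAD 5,360,173.08 − CAD 5,234,000.00

Profit: CAD 126,173.08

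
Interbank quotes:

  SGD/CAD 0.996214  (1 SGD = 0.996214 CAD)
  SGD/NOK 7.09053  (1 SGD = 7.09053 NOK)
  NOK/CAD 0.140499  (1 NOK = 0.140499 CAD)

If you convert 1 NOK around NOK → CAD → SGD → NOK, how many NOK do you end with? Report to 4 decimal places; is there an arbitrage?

Around NOK → CAD → SGD → NOK: 1 × 0.140499 ÷ 0.996214 × 7.09053 = 0.999998
Product ≈ 1 (deviation 0.000%, within rounding noise).

1.0000 (no arbitrage)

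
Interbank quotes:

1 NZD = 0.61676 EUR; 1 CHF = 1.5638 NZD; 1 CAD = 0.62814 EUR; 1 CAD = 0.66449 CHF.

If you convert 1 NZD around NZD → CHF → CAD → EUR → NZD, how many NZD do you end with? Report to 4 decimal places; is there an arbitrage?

0.9801 (arbitrage exists)

Around NZD → CHF → CAD → EUR → NZD: 1 ÷ 1.5638 ÷ 0.66449 × 0.62814 ÷ 0.61676 = 0.980100
Product < 1; profitable direction is NZD → EUR → CAD → CHF → NZD.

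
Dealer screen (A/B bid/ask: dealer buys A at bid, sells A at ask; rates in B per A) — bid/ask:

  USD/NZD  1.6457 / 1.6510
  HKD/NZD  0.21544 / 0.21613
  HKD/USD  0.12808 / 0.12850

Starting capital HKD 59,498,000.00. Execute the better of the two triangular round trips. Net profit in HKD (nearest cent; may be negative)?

Net profit: HKD 921,691.97

Best loop HKD → NZD → USD → HKD:
HKD 59,498,000.00 × 0.21544 (sell HKD at bid) = NZD 12,818,249.12
NZD 12,818,249.12 ÷ 1.6510 (buy USD at ask) = USD 7,763,930.42
USD 7,763,930.42 ÷ 0.12850 (buy HKD at ask) = HKD 60,419,691.97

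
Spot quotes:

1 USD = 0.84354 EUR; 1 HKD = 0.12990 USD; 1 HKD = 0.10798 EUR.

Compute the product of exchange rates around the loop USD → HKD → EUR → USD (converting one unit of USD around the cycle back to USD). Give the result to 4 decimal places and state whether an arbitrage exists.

Around USD → HKD → EUR → USD: 1 ÷ 0.12990 × 0.10798 ÷ 0.84354 = 0.985436
Product < 1; profitable direction is USD → EUR → HKD → USD.

0.9854 (arbitrage exists)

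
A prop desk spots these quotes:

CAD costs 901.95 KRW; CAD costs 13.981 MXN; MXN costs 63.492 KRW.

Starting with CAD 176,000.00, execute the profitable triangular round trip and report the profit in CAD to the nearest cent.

Profitable loop is CAD → KRW → MXN → CAD:
CAD 176,000.00 × 901.95 = KRW 158,743,200
KRW 158,743,200 ÷ 63.492 = MXN 2,500,207.90
MXN 2,500,207.90 ÷ 13.981 = CAD 178,828.98
Profit = CAD 178,828.98 − CAD 176,000.00

Profit: CAD 2,828.98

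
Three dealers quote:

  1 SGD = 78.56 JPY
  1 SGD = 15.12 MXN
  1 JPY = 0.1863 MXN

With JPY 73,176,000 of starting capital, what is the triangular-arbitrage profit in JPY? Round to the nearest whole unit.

Profit: JPY 2,421,273

Profitable loop is JPY → SGD → MXN → JPY:
JPY 73,176,000 ÷ 78.56 = SGD 931,466.40
SGD 931,466.40 × 15.12 = MXN 14,083,771.89
MXN 14,083,771.89 ÷ 0.1863 = JPY 75,597,273
Profit = JPY 75,597,273 − JPY 73,176,000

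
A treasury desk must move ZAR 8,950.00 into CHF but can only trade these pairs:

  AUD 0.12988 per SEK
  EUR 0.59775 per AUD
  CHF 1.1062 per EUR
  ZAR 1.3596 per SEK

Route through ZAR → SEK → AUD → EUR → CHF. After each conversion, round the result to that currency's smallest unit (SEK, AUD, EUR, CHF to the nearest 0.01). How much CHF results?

CHF 565.33

ZAR 8,950.00 ÷ 1.3596 = SEK 6,582.82
SEK 6,582.82 × 0.12988 = AUD 854.98
AUD 854.98 × 0.59775 = EUR 511.06
EUR 511.06 × 1.1062 = CHF 565.33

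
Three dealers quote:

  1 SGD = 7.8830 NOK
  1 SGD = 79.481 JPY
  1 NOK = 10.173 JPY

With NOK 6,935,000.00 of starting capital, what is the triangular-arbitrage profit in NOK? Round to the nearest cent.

Profit: NOK 62,190.76

Profitable loop is NOK → JPY → SGD → NOK:
NOK 6,935,000.00 × 10.173 = JPY 70,549,755
JPY 70,549,755 ÷ 79.481 = SGD 887,630.44
SGD 887,630.44 × 7.8830 = NOK 6,997,190.76
Profit = NOK 6,997,190.76 − NOK 6,935,000.00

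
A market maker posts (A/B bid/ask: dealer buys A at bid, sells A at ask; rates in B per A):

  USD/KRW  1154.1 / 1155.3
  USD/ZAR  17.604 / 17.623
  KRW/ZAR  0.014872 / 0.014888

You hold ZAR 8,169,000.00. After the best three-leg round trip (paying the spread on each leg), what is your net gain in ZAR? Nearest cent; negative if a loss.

Best loop ZAR → KRW → USD → ZAR:
ZAR 8,169,000.00 ÷ 0.014888 (buy KRW at ask) = KRW 548,696,937
KRW 548,696,937 ÷ 1155.3 (buy USD at ask) = USD 474,938.92
USD 474,938.92 × 17.604 (sell USD at bid) = ZAR 8,360,824.79

Net profit: ZAR 191,824.79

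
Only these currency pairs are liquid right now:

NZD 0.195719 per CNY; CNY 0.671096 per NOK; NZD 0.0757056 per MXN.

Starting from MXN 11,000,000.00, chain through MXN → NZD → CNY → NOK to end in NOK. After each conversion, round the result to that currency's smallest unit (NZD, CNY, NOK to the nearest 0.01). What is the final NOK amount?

MXN 11,000,000.00 × 0.0757056 = NZD 832,761.60
NZD 832,761.60 ÷ 0.195719 = CNY 4,254,883.79
CNY 4,254,883.79 ÷ 0.671096 = NOK 6,340,201.39

NOK 6,340,201.39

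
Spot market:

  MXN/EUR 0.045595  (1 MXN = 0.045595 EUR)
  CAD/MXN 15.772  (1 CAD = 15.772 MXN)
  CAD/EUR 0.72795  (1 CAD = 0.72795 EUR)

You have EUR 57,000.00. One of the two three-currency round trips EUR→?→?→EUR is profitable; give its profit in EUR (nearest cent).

Profitable loop is EUR → MXN → CAD → EUR:
EUR 57,000.00 ÷ 0.045595 = MXN 1,250,137.08
MXN 1,250,137.08 ÷ 15.772 = CAD 79,263.07
CAD 79,263.07 × 0.72795 = EUR 57,699.55
Profit = EUR 57,699.55 − EUR 57,000.00

Profit: EUR 699.55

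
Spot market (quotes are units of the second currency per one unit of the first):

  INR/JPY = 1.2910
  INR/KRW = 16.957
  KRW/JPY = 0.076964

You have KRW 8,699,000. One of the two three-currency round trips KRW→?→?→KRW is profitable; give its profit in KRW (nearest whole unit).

Profit: KRW 94,864

Profitable loop is KRW → JPY → INR → KRW:
KRW 8,699,000 × 0.076964 = JPY 669,510
JPY 669,510 ÷ 1.2910 = INR 518,597.86
INR 518,597.86 × 16.957 = KRW 8,793,864
Profit = KRW 8,793,864 − KRW 8,699,000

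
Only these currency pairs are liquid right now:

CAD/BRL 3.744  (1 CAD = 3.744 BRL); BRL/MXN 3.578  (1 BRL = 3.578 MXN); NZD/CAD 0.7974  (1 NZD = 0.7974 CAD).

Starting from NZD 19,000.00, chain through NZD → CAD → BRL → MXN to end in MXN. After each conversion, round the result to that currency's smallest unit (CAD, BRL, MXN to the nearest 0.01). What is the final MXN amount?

NZD 19,000.00 × 0.7974 = CAD 15,150.60
CAD 15,150.60 × 3.744 = BRL 56,723.85
BRL 56,723.85 × 3.578 = MXN 202,957.94

MXN 202,957.94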